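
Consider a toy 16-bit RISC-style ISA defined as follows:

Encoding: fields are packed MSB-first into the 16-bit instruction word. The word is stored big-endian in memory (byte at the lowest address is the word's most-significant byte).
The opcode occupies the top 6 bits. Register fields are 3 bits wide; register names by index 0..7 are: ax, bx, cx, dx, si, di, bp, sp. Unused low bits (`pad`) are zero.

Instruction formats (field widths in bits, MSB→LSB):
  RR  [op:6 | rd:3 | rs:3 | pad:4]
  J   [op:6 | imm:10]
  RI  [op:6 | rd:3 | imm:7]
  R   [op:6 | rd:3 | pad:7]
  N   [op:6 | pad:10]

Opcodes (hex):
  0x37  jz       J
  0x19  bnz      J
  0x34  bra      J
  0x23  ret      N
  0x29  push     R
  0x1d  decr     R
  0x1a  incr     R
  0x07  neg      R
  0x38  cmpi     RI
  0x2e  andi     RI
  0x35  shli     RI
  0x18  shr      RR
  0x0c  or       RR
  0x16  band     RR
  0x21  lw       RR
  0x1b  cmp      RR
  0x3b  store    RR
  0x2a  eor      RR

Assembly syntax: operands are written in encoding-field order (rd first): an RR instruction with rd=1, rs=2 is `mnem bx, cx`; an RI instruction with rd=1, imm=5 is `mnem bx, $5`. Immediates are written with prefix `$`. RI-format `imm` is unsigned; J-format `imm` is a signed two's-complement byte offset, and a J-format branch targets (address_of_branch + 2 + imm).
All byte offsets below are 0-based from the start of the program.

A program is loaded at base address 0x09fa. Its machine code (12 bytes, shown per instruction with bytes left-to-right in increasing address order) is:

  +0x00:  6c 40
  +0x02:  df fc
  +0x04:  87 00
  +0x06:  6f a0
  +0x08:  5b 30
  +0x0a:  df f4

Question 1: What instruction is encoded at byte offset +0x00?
cmp ax, si

off 0x00: read 6c 40 as big → 0x6c40
  op=0x6c40>>10=0x1b ⇒ cmp (RR)
  rd: (w>>7)&0x7=0x0 → ax
  rs: (w>>4)&0x7=0x4 → si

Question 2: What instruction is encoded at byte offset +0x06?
cmp sp, cx

off 0x06: read 6f a0 as big → 0x6fa0
  opcode bits[15:10]=0x1b: cmp/RR
  rd: (w>>7)&0x7=0x7 → sp
  rs: (w>>4)&0x7=0x2 → cx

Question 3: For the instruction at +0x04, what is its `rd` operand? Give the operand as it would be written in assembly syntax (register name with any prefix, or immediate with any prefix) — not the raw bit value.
+0x04: 87 00 ⇒ word 0x8700 (big)
  op=0x8700>>10=0x21 ⇒ lw (RR)
  [9:7] rd=6 = bp
  [6:4] rs=0 = ax

bp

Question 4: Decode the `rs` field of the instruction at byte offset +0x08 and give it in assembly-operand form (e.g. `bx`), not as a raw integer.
[08] 5b 30 → 0x5b30
  op=0x5b30>>10=0x16 ⇒ band (RR)
  rd: (w>>7)&0x7=0x6 → bp
  rs: (w>>4)&0x7=0x3 → dx

dx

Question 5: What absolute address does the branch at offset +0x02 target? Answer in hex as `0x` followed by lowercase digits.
0x09fa

off 0x02: read df fc as big → 0xdffc
  op=0xdffc>>10=0x37 ⇒ jz (J)
  imm@[9:0]=0x3fc (s10→-4) ⇒ $-4
  target = base 0x09fa + off 0x02 + 2 + imm -4 = 0x09fa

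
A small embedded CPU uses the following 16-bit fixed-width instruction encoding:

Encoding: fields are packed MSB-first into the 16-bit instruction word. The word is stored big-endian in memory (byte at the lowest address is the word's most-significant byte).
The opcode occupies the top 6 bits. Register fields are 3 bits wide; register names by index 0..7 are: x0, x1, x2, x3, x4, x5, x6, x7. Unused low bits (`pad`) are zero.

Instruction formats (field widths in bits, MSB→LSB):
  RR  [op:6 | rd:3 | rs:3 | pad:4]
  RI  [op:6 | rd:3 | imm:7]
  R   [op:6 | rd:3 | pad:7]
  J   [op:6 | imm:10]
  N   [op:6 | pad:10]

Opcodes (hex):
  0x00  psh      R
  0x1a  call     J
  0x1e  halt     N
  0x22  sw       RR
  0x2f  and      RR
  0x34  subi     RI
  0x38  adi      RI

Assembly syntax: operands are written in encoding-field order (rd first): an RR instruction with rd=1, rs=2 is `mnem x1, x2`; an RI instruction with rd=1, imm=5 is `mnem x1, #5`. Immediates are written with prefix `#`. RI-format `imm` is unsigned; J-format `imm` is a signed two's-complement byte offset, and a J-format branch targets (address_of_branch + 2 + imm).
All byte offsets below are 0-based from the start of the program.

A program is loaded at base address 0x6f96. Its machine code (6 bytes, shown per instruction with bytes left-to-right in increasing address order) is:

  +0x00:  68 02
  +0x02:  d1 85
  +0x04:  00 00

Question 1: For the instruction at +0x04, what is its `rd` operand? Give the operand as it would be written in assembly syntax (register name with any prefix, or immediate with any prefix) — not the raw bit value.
x0

+0x04: 00 00 ⇒ word 0x0000 (big)
  opcode bits[15:10]=0x0: psh/R
  rd: (w>>7)&0x7=0x0 → x0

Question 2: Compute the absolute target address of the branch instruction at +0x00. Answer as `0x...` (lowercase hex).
[00] 68 02 → 0x6802
  opcode bits[15:10]=0x1a: call/J
  imm@[9:0]=0x2 ⇒ #2
  target = base 0x6f96 + off 0x00 + 2 + imm 2 = 0x6f9a

0x6f9a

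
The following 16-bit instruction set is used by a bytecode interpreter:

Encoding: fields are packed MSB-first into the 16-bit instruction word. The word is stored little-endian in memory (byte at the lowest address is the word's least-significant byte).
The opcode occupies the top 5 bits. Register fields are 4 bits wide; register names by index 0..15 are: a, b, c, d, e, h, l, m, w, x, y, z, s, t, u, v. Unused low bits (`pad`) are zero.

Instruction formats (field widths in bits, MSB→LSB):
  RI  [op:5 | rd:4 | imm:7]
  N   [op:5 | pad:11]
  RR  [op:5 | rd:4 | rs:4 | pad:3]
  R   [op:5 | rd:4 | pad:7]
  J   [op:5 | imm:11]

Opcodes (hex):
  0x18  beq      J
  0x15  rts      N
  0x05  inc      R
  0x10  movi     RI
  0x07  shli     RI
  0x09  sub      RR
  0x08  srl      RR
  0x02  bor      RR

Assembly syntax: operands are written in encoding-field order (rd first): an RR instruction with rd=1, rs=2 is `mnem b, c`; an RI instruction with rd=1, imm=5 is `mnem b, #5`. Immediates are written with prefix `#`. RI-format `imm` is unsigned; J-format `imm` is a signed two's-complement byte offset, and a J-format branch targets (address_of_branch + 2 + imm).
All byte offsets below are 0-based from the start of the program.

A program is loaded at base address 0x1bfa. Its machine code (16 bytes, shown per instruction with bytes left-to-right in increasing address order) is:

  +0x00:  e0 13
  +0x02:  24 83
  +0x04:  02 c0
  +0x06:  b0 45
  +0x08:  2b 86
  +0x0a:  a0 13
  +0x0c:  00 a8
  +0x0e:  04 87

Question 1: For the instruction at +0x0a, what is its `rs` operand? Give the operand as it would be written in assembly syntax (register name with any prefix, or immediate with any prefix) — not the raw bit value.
@+0a  little-endian(a0 13) = 0x13a0
  opcode bits[15:11]=0x2: bor/RR
  [10:7] rd=7 = m
  [6:3] rs=4 = e

e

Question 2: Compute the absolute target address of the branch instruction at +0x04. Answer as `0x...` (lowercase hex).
0x1c02

@+04  little-endian(02 c0) = 0xc002
  top 5b → 0x18 → beq [J]
  [10:0] imm=2 = #2
  target = base 0x1bfa + off 0x04 + 2 + imm 2 = 0x1c02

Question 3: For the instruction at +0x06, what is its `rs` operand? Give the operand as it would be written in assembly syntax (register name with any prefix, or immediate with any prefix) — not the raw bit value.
l

@+06  little-endian(b0 45) = 0x45b0
  op=0x45b0>>11=0x8 ⇒ srl (RR)
  [10:7] rd=11 = z
  [6:3] rs=6 = l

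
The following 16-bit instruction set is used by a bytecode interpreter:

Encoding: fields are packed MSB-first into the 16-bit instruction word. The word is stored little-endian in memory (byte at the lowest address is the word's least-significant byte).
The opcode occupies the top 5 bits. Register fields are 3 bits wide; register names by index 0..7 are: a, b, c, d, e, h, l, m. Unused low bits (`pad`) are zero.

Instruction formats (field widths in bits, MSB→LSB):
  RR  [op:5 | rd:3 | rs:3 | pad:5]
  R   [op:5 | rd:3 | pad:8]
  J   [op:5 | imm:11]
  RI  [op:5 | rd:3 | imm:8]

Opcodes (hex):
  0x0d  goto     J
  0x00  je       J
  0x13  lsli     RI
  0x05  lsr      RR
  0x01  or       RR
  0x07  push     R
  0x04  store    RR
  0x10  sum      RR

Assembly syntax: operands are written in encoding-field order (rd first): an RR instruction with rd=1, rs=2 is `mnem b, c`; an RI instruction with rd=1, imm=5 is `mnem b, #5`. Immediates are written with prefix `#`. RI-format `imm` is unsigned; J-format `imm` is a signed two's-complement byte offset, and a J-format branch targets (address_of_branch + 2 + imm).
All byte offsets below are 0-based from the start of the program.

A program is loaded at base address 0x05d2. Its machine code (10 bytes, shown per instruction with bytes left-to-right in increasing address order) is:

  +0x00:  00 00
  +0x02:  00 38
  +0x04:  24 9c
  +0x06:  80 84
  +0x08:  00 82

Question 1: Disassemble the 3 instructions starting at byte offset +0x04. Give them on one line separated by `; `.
lsli e, #36; sum e, e; sum c, a

+0x04: 24 9c ⇒ word 0x9c24 (little)
  opcode bits[15:11]=0x13: lsli/RI
  [10:8] rd=4 = e
  [7:0] imm=36 = #36
+0x06: 80 84 ⇒ word 0x8480 (little)
  opcode bits[15:11]=0x10: sum/RR
  [10:8] rd=4 = e
  [7:5] rs=4 = e
+0x08: 00 82 ⇒ word 0x8200 (little)
  opcode bits[15:11]=0x10: sum/RR
  [10:8] rd=2 = c
  [7:5] rs=0 = a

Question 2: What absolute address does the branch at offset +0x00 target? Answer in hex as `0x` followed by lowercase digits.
0x05d4

+0x00: 00 00 ⇒ word 0x0000 (little)
  opcode bits[15:11]=0x0: je/J
  imm: (w>>0)&0x7ff=0x0 → #0
  target = base 0x05d2 + off 0x00 + 2 + imm 0 = 0x05d4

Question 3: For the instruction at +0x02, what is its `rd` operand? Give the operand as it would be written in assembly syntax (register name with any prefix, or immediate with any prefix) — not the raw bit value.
[02] 00 38 → 0x3800
  top 5b → 0x7 → push [R]
  rd@[10:8]=0x0 ⇒ a

a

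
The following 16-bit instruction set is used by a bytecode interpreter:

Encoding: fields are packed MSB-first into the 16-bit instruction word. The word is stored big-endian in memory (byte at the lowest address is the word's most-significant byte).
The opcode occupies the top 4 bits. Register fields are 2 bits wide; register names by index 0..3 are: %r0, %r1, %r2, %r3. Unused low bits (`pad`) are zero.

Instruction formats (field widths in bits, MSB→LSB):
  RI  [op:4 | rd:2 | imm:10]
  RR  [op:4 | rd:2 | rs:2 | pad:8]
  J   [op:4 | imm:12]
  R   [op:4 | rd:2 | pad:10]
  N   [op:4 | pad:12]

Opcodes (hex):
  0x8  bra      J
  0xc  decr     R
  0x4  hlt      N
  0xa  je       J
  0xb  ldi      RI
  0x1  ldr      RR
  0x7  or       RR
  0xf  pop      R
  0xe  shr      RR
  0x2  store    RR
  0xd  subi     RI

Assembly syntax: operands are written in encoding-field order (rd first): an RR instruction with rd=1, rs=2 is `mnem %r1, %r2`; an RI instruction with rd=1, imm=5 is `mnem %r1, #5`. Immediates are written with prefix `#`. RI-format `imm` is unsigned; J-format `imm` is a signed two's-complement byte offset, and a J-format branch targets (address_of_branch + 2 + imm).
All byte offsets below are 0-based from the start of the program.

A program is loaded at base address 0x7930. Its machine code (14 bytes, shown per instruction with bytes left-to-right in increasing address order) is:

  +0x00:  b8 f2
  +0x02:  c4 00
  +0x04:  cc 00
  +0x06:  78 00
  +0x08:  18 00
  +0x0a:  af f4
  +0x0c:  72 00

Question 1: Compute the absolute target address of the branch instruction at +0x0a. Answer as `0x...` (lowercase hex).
0x7930

[0a] af f4 → 0xaff4
  op=0xaff4>>12=0xa ⇒ je (J)
  imm@[11:0]=0xff4 (s12→-12) ⇒ #-12
  target = base 0x7930 + off 0x0a + 2 + imm -12 = 0x7930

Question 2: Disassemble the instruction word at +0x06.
off 0x06: read 78 00 as big → 0x7800
  opcode bits[15:12]=0x7: or/RR
  rd: (w>>10)&0x3=0x2 → %r2
  rs: (w>>8)&0x3=0x0 → %r0

or %r2, %r0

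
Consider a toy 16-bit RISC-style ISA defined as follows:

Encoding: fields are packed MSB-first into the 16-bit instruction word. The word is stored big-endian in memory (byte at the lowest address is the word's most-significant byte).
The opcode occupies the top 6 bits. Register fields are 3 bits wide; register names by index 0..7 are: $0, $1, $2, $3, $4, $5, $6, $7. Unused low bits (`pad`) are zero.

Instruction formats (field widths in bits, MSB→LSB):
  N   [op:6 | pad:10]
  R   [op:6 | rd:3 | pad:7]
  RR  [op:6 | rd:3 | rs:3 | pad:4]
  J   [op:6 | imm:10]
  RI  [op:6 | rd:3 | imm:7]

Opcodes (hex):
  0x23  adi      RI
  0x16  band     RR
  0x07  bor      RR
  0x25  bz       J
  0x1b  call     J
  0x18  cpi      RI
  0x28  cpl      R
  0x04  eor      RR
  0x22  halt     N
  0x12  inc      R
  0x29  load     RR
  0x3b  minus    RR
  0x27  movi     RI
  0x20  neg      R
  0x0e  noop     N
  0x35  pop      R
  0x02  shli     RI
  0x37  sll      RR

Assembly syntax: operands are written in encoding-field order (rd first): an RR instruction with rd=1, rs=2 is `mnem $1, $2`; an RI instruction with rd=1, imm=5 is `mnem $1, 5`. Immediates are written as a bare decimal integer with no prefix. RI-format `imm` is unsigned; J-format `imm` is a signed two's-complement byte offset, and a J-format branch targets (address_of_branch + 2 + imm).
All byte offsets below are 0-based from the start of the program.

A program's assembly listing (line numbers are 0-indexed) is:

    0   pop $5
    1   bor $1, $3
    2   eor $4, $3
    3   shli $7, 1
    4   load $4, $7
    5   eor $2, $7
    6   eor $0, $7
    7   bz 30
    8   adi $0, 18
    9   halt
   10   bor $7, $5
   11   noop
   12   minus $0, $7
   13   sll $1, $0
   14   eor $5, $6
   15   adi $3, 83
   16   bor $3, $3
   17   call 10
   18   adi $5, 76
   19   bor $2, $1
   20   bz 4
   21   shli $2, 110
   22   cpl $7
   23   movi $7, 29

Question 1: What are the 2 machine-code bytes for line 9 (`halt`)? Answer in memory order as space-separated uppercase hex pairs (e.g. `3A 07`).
88 00

L9: halt op=0x22:6|pad=0:10 ⇒ 0x8800 ⇒ big 88 00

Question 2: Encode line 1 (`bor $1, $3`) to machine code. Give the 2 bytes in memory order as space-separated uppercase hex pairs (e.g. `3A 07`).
1C B0

line 1 (bor): pack op=0x7:6|rd=1:3|rs=3:3|pad=0:4 = 0x1cb0; big→ 1c b0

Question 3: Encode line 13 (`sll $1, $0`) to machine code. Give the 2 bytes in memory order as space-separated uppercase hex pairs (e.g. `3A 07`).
L13: sll op=0x37:6|rd=1:3|rs=0:3|pad=0:4 ⇒ 0xdc80 ⇒ big dc 80

DC 80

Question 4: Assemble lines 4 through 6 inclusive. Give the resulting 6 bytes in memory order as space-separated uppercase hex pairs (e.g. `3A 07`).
L4: load op=0x29:6|rd=4:3|rs=7:3|pad=0:4 ⇒ 0xa670 ⇒ big a6 70
L5: eor op=0x4:6|rd=2:3|rs=7:3|pad=0:4 ⇒ 0x1170 ⇒ big 11 70
L6: eor op=0x4:6|rd=0:3|rs=7:3|pad=0:4 ⇒ 0x1070 ⇒ big 10 70

A6 70 11 70 10 70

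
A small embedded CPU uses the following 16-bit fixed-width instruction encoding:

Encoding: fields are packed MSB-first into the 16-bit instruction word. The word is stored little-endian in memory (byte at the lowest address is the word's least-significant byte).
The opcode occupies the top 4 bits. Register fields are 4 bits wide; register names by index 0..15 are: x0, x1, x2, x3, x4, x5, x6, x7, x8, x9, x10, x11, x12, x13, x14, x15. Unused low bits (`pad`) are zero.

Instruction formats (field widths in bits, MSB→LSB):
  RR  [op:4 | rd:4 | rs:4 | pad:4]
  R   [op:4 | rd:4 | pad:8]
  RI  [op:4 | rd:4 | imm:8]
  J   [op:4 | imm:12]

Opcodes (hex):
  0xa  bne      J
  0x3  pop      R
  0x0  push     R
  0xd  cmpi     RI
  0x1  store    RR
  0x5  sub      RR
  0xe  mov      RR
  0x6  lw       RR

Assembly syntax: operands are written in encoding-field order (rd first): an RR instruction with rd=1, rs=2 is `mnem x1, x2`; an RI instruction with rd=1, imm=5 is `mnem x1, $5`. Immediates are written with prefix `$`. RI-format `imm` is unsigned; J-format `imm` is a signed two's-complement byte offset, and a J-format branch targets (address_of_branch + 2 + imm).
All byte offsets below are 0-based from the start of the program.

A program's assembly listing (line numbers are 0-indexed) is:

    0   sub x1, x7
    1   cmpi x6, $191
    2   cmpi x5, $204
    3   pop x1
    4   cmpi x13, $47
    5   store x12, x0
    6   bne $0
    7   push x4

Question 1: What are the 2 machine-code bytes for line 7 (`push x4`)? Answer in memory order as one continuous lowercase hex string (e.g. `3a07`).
0004

7. push fields op=0x0:4|rd=4:4|pad=0:8 → word 0400h → 00 04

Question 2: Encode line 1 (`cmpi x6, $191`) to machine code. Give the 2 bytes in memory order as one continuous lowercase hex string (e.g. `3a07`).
line 1 (cmpi): pack op=0xd:4|rd=6:4|imm=191:8 = 0xd6bf; little→ bf d6

bfd6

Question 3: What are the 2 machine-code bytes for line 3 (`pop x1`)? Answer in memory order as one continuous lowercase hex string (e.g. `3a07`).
0031

3. pop fields op=0x3:4|rd=1:4|pad=0:8 → word 3100h → 00 31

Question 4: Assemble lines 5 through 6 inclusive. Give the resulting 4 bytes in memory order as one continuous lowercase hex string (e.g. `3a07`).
line 5 (store): pack op=0x1:4|rd=12:4|rs=0:4|pad=0:4 = 0x1c00; little→ 00 1c
line 6 (bne): pack op=0xa:4|imm=0:12 = 0xa000; little→ 00 a0

001c00a0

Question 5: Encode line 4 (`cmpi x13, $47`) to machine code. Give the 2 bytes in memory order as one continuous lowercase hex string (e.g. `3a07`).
2fdd

line 4 (cmpi): pack op=0xd:4|rd=13:4|imm=47:8 = 0xdd2f; little→ 2f dd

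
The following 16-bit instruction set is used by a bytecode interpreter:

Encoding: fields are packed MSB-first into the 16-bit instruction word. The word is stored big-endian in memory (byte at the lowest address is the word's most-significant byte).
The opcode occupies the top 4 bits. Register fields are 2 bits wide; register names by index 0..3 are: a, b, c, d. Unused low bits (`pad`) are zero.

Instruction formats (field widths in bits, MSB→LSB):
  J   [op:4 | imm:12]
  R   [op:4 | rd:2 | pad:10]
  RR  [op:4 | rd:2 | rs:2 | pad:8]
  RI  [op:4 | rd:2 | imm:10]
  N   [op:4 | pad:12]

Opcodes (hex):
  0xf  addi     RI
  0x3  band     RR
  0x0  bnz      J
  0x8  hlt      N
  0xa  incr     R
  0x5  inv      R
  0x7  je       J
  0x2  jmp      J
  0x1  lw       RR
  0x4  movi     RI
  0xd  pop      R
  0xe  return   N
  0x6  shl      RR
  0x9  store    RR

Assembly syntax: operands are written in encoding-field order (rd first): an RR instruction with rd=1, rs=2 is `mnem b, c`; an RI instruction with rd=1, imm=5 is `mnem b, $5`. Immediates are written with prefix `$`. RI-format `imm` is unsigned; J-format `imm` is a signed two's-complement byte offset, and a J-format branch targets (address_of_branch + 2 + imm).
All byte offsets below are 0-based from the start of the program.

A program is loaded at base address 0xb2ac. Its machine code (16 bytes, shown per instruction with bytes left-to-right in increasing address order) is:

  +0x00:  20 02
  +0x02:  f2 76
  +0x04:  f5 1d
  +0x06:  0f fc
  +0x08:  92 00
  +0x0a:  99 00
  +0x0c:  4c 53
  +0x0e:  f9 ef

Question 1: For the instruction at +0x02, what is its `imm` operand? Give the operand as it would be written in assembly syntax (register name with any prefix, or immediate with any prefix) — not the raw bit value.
$630

+0x02: f2 76 ⇒ word 0xf276 (big)
  opcode bits[15:12]=0xf: addi/RI
  [11:10] rd=0 = a
  [9:0] imm=630 = $630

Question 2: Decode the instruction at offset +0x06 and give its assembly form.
bnz $-4

+0x06: 0f fc ⇒ word 0x0ffc (big)
  opcode bits[15:12]=0x0: bnz/J
  imm@[11:0]=0xffc (s12→-4) ⇒ $-4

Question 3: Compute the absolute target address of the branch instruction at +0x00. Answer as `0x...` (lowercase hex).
+0x00: 20 02 ⇒ word 0x2002 (big)
  op=0x2002>>12=0x2 ⇒ jmp (J)
  [11:0] imm=2 = $2
  target = base 0xb2ac + off 0x00 + 2 + imm 2 = 0xb2b0

0xb2b0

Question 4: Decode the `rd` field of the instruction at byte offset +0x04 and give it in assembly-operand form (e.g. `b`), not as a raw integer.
off 0x04: read f5 1d as big → 0xf51d
  opcode bits[15:12]=0xf: addi/RI
  rd@[11:10]=0x1 ⇒ b
  imm@[9:0]=0x11d ⇒ $285

b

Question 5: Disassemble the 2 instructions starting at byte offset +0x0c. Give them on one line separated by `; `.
off 0x0c: read 4c 53 as big → 0x4c53
  opcode bits[15:12]=0x4: movi/RI
  [11:10] rd=3 = d
  [9:0] imm=83 = $83
off 0x0e: read f9 ef as big → 0xf9ef
  opcode bits[15:12]=0xf: addi/RI
  [11:10] rd=2 = c
  [9:0] imm=495 = $495

movi d, $83; addi c, $495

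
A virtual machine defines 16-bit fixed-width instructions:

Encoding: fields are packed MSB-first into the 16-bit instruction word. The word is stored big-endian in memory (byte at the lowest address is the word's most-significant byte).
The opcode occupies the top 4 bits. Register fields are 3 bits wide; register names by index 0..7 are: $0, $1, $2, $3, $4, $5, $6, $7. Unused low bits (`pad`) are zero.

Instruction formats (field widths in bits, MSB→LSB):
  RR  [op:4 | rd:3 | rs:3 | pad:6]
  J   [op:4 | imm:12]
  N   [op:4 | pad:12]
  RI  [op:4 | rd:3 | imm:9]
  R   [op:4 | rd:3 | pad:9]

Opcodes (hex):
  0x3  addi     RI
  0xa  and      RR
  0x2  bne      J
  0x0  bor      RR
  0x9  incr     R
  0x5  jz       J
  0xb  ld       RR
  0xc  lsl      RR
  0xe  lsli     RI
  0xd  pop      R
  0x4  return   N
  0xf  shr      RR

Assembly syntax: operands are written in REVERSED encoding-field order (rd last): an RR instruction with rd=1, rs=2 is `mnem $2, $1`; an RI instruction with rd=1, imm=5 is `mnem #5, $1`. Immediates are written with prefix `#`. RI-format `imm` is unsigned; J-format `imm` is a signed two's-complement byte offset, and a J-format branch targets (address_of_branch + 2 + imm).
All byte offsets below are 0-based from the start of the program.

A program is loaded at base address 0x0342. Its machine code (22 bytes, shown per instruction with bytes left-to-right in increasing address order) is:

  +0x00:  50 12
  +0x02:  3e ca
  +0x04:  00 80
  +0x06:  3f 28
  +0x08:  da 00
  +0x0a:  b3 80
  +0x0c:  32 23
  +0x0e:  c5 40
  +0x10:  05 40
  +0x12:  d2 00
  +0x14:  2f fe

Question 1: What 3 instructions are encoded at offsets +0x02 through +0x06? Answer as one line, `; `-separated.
off 0x02: read 3e ca as big → 0x3eca
  top 4b → 0x3 → addi [RI]
  rd: (w>>9)&0x7=0x7 → $7
  imm: (w>>0)&0x1ff=0xca → #202
off 0x04: read 00 80 as big → 0x0080
  top 4b → 0x0 → bor [RR]
  rd: (w>>9)&0x7=0x0 → $0
  rs: (w>>6)&0x7=0x2 → $2
off 0x06: read 3f 28 as big → 0x3f28
  top 4b → 0x3 → addi [RI]
  rd: (w>>9)&0x7=0x7 → $7
  imm: (w>>0)&0x1ff=0x128 → #296

addi #202, $7; bor $2, $0; addi #296, $7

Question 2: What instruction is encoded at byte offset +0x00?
jz #18

off 0x00: read 50 12 as big → 0x5012
  top 4b → 0x5 → jz [J]
  [11:0] imm=18 = #18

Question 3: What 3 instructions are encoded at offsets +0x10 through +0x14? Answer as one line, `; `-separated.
bor $5, $2; pop $1; bne #-2

+0x10: 05 40 ⇒ word 0x0540 (big)
  opcode bits[15:12]=0x0: bor/RR
  rd: (w>>9)&0x7=0x2 → $2
  rs: (w>>6)&0x7=0x5 → $5
+0x12: d2 00 ⇒ word 0xd200 (big)
  opcode bits[15:12]=0xd: pop/R
  rd: (w>>9)&0x7=0x1 → $1
+0x14: 2f fe ⇒ word 0x2ffe (big)
  opcode bits[15:12]=0x2: bne/J
  imm: (w>>0)&0xfff=0xffe (s12→-2) → #-2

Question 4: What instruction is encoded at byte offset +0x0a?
@+0a  big-endian(b3 80) = 0xb380
  top 4b → 0xb → ld [RR]
  [11:9] rd=1 = $1
  [8:6] rs=6 = $6

ld $6, $1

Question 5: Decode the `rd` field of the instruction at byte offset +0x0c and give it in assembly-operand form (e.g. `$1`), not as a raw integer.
@+0c  big-endian(32 23) = 0x3223
  top 4b → 0x3 → addi [RI]
  rd: (w>>9)&0x7=0x1 → $1
  imm: (w>>0)&0x1ff=0x23 → #35

$1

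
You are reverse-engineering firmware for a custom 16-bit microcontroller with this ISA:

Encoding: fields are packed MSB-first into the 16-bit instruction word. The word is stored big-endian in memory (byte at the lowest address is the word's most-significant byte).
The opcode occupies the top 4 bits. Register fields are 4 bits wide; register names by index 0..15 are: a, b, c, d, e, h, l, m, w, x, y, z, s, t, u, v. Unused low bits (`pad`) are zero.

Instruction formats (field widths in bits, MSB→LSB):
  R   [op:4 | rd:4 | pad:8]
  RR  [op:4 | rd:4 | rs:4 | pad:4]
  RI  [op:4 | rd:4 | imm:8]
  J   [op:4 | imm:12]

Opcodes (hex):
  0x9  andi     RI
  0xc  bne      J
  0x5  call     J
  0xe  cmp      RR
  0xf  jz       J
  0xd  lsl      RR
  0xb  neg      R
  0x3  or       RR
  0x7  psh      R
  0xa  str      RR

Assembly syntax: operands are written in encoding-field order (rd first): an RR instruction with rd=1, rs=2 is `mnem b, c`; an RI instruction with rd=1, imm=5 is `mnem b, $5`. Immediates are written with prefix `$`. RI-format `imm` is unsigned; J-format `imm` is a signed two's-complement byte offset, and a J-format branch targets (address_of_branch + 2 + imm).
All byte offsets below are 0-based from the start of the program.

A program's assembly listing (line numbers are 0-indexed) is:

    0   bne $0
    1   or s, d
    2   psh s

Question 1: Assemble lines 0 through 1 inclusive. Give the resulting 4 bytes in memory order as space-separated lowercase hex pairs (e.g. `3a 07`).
0. bne fields op=0xc:4|imm=0:12 → word c000h → c0 00
1. or fields op=0x3:4|rd=12:4|rs=3:4|pad=0:4 → word 3c30h → 3c 30

c0 00 3c 30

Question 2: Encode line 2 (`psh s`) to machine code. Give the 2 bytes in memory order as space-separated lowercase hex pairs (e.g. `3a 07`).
7c 00

line 2 (psh): pack op=0x7:4|rd=12:4|pad=0:8 = 0x7c00; big→ 7c 00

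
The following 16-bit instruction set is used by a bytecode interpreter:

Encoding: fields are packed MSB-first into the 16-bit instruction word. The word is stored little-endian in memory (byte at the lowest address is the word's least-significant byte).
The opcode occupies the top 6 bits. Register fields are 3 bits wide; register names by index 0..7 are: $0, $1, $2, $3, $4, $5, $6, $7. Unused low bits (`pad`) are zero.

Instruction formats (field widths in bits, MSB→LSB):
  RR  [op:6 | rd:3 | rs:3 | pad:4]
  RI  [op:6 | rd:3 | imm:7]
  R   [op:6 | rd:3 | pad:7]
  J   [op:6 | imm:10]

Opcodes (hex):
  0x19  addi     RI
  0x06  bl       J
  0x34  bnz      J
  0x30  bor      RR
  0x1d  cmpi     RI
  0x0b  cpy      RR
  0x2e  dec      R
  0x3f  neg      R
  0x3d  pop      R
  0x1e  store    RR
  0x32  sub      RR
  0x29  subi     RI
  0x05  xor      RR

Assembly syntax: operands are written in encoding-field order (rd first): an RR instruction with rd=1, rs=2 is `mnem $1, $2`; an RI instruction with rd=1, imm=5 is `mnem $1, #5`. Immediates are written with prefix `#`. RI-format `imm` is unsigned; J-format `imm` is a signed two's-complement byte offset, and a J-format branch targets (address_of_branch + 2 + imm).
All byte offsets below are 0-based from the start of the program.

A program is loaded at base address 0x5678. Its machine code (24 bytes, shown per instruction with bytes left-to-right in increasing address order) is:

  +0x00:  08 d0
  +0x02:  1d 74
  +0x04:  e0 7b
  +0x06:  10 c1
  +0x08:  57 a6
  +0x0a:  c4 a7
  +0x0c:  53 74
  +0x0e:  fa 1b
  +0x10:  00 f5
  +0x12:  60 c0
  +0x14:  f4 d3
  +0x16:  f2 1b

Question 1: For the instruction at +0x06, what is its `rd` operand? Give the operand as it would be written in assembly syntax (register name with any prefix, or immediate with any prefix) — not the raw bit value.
@+06  little-endian(10 c1) = 0xc110
  opcode bits[15:10]=0x30: bor/RR
  rd: (w>>7)&0x7=0x2 → $2
  rs: (w>>4)&0x7=0x1 → $1

$2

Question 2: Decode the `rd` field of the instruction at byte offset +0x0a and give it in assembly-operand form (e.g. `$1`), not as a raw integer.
[0a] c4 a7 → 0xa7c4
  opcode bits[15:10]=0x29: subi/RI
  rd: (w>>7)&0x7=0x7 → $7
  imm: (w>>0)&0x7f=0x44 → #68

$7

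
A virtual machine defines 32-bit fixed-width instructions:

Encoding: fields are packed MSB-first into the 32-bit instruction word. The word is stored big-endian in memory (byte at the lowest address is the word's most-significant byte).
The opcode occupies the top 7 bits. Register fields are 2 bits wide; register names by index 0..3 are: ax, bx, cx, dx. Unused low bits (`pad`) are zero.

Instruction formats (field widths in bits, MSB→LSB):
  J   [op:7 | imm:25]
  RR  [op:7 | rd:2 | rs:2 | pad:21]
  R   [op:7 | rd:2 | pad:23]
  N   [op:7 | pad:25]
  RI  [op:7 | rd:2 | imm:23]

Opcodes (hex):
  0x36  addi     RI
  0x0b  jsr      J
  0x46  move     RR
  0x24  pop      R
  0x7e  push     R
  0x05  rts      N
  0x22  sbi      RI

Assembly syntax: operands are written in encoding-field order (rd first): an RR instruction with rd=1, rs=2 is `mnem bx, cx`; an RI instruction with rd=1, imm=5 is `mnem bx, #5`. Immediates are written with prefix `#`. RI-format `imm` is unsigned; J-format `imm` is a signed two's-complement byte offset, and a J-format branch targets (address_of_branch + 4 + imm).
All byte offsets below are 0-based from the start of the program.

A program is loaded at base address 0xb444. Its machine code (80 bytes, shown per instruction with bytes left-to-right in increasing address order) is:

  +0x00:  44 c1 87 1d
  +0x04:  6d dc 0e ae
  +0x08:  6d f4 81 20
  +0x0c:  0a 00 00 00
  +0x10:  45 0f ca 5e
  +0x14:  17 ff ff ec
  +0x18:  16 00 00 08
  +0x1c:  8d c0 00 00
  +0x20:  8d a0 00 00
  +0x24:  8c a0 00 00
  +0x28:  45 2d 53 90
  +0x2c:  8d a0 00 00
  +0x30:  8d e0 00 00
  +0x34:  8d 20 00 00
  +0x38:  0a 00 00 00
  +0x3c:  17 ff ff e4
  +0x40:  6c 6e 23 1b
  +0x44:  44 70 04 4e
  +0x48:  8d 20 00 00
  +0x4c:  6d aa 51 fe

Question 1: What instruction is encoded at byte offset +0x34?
move cx, bx

+0x34: 8d 20 00 00 ⇒ word 0x8d200000 (big)
  opcode bits[31:25]=0x46: move/RR
  [24:23] rd=2 = cx
  [22:21] rs=1 = bx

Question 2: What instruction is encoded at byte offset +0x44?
off 0x44: read 44 70 04 4e as big → 0x4470044e
  op=0x4470044e>>25=0x22 ⇒ sbi (RI)
  rd@[24:23]=0x0 ⇒ ax
  imm@[22:0]=0x70044e ⇒ #7341134

sbi ax, #7341134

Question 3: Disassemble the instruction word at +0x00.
+0x00: 44 c1 87 1d ⇒ word 0x44c1871d (big)
  top 7b → 0x22 → sbi [RI]
  rd: (w>>23)&0x3=0x1 → bx
  imm: (w>>0)&0x7fffff=0x41871d → #4294429

sbi bx, #4294429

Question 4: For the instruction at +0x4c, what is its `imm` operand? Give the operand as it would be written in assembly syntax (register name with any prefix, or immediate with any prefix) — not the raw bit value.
#2773502

off 0x4c: read 6d aa 51 fe as big → 0x6daa51fe
  top 7b → 0x36 → addi [RI]
  [24:23] rd=3 = dx
  [22:0] imm=2773502 = #2773502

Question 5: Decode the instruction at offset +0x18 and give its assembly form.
@+18  big-endian(16 00 00 08) = 0x16000008
  top 7b → 0xb → jsr [J]
  imm: (w>>0)&0x1ffffff=0x8 → #8

jsr #8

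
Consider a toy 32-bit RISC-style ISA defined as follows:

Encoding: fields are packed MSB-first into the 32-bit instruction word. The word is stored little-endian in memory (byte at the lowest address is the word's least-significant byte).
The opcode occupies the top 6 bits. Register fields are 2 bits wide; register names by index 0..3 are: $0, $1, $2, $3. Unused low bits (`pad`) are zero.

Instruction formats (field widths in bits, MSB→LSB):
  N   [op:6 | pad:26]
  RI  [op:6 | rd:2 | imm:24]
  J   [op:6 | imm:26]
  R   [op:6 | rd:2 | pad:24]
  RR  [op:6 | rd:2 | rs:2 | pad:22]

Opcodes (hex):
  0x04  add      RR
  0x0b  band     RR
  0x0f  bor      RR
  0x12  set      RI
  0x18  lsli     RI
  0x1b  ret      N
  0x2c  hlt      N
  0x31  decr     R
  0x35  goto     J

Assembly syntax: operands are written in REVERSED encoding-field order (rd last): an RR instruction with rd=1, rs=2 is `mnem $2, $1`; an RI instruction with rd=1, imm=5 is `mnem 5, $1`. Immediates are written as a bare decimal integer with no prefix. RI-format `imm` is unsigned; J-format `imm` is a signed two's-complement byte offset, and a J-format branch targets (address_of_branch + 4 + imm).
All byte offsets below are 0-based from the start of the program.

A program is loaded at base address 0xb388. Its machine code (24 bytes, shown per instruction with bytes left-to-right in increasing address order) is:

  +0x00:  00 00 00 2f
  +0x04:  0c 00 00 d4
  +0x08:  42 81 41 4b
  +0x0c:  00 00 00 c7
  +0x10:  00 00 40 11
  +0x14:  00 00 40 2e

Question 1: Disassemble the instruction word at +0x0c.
decr $3

[0c] 00 00 00 c7 → 0xc7000000
  top 6b → 0x31 → decr [R]
  rd: (w>>24)&0x3=0x3 → $3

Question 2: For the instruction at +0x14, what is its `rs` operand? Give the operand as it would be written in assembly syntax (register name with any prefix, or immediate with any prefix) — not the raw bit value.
$1

+0x14: 00 00 40 2e ⇒ word 0x2e400000 (little)
  op=0x2e400000>>26=0xb ⇒ band (RR)
  rd@[25:24]=0x2 ⇒ $2
  rs@[23:22]=0x1 ⇒ $1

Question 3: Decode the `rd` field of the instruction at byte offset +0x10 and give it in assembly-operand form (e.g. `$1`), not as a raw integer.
$1

+0x10: 00 00 40 11 ⇒ word 0x11400000 (little)
  op=0x11400000>>26=0x4 ⇒ add (RR)
  rd@[25:24]=0x1 ⇒ $1
  rs@[23:22]=0x1 ⇒ $1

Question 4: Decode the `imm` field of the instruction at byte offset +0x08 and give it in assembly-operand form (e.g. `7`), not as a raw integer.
4292930

[08] 42 81 41 4b → 0x4b418142
  opcode bits[31:26]=0x12: set/RI
  rd@[25:24]=0x3 ⇒ $3
  imm@[23:0]=0x418142 ⇒ 4292930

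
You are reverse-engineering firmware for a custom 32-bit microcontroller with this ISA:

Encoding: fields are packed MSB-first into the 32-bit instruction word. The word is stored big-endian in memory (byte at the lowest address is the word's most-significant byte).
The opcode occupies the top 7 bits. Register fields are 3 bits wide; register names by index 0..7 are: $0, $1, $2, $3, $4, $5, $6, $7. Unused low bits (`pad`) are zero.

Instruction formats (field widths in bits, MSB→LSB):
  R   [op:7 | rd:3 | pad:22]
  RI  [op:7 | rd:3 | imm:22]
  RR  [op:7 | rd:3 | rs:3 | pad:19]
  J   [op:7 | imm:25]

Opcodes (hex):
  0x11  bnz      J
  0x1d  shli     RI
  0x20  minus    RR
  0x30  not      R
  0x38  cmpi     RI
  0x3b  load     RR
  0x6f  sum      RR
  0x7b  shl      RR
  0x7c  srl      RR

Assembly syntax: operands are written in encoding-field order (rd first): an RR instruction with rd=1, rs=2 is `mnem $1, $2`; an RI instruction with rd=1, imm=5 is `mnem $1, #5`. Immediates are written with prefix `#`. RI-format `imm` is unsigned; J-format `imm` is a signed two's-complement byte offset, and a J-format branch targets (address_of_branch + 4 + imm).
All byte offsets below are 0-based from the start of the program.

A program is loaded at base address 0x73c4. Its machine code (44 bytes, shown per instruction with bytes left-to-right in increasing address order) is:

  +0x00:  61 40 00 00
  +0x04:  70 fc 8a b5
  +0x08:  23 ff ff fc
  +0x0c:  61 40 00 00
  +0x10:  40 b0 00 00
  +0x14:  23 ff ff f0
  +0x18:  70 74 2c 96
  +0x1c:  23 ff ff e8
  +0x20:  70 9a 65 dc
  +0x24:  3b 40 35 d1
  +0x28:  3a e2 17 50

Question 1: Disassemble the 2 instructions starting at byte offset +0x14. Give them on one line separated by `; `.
bnz #-16; cmpi $1, #3419286

[14] 23 ff ff f0 → 0x23fffff0
  op=0x23fffff0>>25=0x11 ⇒ bnz (J)
  imm: (w>>0)&0x1ffffff=0x1fffff0 (s25→-16) → #-16
[18] 70 74 2c 96 → 0x70742c96
  op=0x70742c96>>25=0x38 ⇒ cmpi (RI)
  rd: (w>>22)&0x7=0x1 → $1
  imm: (w>>0)&0x3fffff=0x342c96 → #3419286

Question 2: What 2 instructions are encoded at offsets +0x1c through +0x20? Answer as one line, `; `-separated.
bnz #-24; cmpi $2, #1730012

+0x1c: 23 ff ff e8 ⇒ word 0x23ffffe8 (big)
  op=0x23ffffe8>>25=0x11 ⇒ bnz (J)
  imm: (w>>0)&0x1ffffff=0x1ffffe8 (s25→-24) → #-24
+0x20: 70 9a 65 dc ⇒ word 0x709a65dc (big)
  op=0x709a65dc>>25=0x38 ⇒ cmpi (RI)
  rd: (w>>22)&0x7=0x2 → $2
  imm: (w>>0)&0x3fffff=0x1a65dc → #1730012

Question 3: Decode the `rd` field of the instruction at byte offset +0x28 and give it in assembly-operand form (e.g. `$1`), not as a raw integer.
$3

[28] 3a e2 17 50 → 0x3ae21750
  top 7b → 0x1d → shli [RI]
  rd@[24:22]=0x3 ⇒ $3
  imm@[21:0]=0x221750 ⇒ #2234192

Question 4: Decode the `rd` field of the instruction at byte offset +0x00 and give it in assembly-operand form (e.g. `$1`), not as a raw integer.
$5

off 0x00: read 61 40 00 00 as big → 0x61400000
  op=0x61400000>>25=0x30 ⇒ not (R)
  rd@[24:22]=0x5 ⇒ $5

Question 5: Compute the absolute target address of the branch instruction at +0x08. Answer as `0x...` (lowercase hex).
0x73cc

[08] 23 ff ff fc → 0x23fffffc
  op=0x23fffffc>>25=0x11 ⇒ bnz (J)
  imm: (w>>0)&0x1ffffff=0x1fffffc (s25→-4) → #-4
  target = base 0x73c4 + off 0x08 + 4 + imm -4 = 0x73cc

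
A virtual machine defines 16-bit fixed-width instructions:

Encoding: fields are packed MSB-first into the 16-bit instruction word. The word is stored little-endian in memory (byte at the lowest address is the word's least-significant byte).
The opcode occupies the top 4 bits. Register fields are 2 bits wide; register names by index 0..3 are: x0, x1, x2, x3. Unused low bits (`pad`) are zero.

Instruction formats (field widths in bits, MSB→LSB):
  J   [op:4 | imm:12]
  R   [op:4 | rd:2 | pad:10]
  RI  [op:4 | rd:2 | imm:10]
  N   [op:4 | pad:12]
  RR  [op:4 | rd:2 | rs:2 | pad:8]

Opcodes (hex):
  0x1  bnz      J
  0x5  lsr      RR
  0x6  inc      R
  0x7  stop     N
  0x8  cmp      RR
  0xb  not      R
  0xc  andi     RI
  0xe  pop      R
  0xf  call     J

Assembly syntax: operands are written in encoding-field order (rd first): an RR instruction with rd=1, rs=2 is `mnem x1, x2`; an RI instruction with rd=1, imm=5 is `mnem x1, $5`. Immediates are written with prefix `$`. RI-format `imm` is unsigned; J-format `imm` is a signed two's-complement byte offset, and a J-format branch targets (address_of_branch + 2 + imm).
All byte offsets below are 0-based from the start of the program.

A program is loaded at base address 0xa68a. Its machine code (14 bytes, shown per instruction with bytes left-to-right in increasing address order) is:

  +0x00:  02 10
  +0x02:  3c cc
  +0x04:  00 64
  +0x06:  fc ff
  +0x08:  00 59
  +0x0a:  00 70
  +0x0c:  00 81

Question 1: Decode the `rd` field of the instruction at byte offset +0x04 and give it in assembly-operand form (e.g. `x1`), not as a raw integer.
x1

@+04  little-endian(00 64) = 0x6400
  op=0x6400>>12=0x6 ⇒ inc (R)
  rd@[11:10]=0x1 ⇒ x1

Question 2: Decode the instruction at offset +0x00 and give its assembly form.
+0x00: 02 10 ⇒ word 0x1002 (little)
  opcode bits[15:12]=0x1: bnz/J
  imm@[11:0]=0x2 ⇒ $2

bnz $2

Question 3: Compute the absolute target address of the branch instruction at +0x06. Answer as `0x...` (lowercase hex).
+0x06: fc ff ⇒ word 0xfffc (little)
  op=0xfffc>>12=0xf ⇒ call (J)
  imm: (w>>0)&0xfff=0xffc (s12→-4) → $-4
  target = base 0xa68a + off 0x06 + 2 + imm -4 = 0xa68e

0xa68e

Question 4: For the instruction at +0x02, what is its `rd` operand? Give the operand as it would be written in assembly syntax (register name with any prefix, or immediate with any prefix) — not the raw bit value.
x3

@+02  little-endian(3c cc) = 0xcc3c
  opcode bits[15:12]=0xc: andi/RI
  [11:10] rd=3 = x3
  [9:0] imm=60 = $60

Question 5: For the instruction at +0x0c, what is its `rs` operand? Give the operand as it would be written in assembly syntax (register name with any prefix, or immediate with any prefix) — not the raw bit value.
[0c] 00 81 → 0x8100
  op=0x8100>>12=0x8 ⇒ cmp (RR)
  rd: (w>>10)&0x3=0x0 → x0
  rs: (w>>8)&0x3=0x1 → x1

x1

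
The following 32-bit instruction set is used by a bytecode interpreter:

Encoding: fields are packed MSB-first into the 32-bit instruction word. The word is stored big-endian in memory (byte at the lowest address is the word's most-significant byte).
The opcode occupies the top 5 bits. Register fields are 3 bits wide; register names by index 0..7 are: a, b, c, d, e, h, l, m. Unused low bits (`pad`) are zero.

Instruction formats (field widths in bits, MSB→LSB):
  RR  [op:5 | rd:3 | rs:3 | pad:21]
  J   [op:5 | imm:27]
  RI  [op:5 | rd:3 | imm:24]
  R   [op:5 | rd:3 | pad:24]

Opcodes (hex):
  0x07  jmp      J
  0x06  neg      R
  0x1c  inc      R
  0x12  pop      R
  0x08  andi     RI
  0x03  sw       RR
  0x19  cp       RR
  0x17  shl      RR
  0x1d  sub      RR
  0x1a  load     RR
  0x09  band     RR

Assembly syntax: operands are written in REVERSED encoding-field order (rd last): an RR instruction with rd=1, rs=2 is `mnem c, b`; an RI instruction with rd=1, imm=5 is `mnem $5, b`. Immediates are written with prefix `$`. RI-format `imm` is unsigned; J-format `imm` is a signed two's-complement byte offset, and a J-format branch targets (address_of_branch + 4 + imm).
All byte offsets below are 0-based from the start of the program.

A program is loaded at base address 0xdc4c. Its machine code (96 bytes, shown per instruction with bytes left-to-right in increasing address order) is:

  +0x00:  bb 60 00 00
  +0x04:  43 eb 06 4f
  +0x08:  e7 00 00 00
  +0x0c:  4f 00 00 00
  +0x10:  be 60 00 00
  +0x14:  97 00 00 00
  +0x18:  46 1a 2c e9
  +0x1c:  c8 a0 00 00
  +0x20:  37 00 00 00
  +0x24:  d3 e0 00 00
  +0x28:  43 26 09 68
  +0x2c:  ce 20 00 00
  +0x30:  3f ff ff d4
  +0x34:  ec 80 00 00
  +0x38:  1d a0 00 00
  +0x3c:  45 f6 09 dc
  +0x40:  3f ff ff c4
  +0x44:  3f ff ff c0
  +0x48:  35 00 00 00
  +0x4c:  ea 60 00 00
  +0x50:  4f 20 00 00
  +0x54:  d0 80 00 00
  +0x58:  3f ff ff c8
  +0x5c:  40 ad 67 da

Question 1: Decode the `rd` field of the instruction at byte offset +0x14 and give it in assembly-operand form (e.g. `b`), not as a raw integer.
m

@+14  big-endian(97 00 00 00) = 0x97000000
  opcode bits[31:27]=0x12: pop/R
  rd@[26:24]=0x7 ⇒ m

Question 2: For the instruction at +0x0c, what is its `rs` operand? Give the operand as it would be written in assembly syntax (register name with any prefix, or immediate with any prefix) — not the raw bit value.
a

+0x0c: 4f 00 00 00 ⇒ word 0x4f000000 (big)
  opcode bits[31:27]=0x9: band/RR
  rd: (w>>24)&0x7=0x7 → m
  rs: (w>>21)&0x7=0x0 → a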